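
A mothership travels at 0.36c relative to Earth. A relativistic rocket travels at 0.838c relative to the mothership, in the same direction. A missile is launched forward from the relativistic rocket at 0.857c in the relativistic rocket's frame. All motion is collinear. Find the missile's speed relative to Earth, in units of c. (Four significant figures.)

Apply u = (u'+v)/(1+u'v) twice. Missile in the mothership frame: (0.857+0.838)/(1+0.857·0.838) = 1.695/1.718166 = 0.98652c.
That velocity, transformed to the rest frame of Earth: (0.98652+0.36)/(1+0.98652·0.36) = 1.34652/1.3551472 = 0.99363c.

0.9936c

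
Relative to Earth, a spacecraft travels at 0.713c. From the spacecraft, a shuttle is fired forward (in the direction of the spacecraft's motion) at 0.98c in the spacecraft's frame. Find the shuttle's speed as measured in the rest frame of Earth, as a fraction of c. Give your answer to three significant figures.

0.997c

Relativistic velocity addition: u = (u' + v)/(1 + u'v/c²), with u' = 0.98c and v = 0.713c.
Numerator: 0.98 + 0.713 = 1.693. Denominator: 1 + (0.98)(0.713) = 1.69874.
u = 1.693/1.69874 = 0.99662, so the speed is 0.997c.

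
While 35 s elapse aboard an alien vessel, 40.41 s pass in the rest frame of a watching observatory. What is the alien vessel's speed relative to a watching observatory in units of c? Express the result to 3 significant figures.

0.500c

γ = Δt/Δτ = 40.41/35 = 1.1546.
β = √(1 − 1/γ²) = √(1 − 0.750131) = √0.249869 = 0.500.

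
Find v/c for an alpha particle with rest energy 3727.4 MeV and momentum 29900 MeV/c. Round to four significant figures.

0.9923

pc/(mc²) = 29900/3727.4 = 8.0217 = βγ = β/√(1−β²).
So β² = x²/(1 + x²) with x = 8.0217: x² = 64.3477, β² = 64.3477/65.3477 = 0.984697, β = 0.9923.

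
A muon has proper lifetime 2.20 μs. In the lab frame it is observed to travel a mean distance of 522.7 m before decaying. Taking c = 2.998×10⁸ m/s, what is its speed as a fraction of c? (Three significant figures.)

0.621c

Let x = d/(cτ) = 522.7 m / (2.998×10⁸ m/s × 2.200×10^-6 s) = 0.7925. Since d = βγcτ, x = βγ = β/√(1−β²).
Solving: β² = x²/(1+x²) = 0.628056/1.628056 = 0.385771, so β = 0.621.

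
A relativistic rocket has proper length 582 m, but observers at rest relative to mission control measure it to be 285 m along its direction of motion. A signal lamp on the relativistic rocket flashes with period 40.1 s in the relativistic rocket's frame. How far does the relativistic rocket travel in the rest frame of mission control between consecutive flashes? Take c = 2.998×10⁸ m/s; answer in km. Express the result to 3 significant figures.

2.14×10^7 km

From L = L₀/γ: γ = 582/285 = 2.04211.
β = √(1 − 1/γ²) = 0.8719. Lab-frame period = γτ = 2.04211×40.1 s = 81.889 s. Distance = βc × γτ = 0.8719 × 2.998×10⁸ m/s × 81.889 s = 2.1405×10^10 m = 2.14×10^7 km.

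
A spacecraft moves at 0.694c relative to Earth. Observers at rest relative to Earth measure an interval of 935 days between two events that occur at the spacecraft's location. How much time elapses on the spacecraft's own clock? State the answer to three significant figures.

β² = 0.481636, so γ = 1/√0.518364 = 1.3889.
The spacecraft's clock runs slow as seen from Earth, so Δτ = Δt/γ = 935/1.3889 = 673 days.

673 days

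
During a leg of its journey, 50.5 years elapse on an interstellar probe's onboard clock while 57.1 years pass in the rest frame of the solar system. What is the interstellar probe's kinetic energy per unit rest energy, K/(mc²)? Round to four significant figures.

From Δt = γΔτ: γ = 57.1/50.5 = 1.13069.
K/(mc²) = γ − 1 = 1.13069 − 1 = 0.1307.

0.1307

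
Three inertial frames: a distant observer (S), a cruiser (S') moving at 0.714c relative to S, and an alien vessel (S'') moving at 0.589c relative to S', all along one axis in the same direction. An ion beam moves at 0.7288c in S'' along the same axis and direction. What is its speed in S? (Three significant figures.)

Apply u = (u'+v)/(1+u'v) twice. Ion beam in the cruiser frame: (0.7288+0.589)/(1+0.7288·0.589) = 1.3178/1.4292632 = 0.92201c.
That velocity, transformed to the rest frame of a distant observer: (0.92201+0.714)/(1+0.92201·0.714) = 1.63601/1.65831514 = 0.98655c.

0.987c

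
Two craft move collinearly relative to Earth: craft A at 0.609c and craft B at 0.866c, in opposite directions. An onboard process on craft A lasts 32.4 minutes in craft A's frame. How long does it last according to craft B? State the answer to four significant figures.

124.8 minutes

Speed of craft A in craft B's frame: u = (v_A + v_B)/(1 + v_A v_B/c²) = (0.609 + 0.866)/(1 + 0.609×0.866) = 1.475/1.527394 = 0.9657; |u| = 0.9657c.
γ for this relative speed: γ = 1/√(1 − 0.932576) = 3.8512.
The clock on craft A records proper time, so craft B measures Δt = γΔτ = 3.8512 × 32.4 = 124.8 minutes.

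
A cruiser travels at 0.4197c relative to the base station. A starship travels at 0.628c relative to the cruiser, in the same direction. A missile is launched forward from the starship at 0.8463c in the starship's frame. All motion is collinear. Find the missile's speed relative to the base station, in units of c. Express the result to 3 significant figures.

Compose velocities in two stages. Stage 1 (into S'): u₁ = (0.8463+0.628)/(1+0.8463×0.628) = 0.96267.
Stage 2 (into S): u = (0.96267+0.4197)/(1+0.96267×0.4197) = 0.98457, so the speed is 0.985c.

0.985c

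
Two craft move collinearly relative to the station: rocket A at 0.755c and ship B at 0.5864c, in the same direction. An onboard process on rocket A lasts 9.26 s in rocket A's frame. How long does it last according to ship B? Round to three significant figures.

9.72 s

Transform rocket A's velocity into ship B's frame: (0.755 − 0.5864)/(1 − 0.755·0.5864) = 0.1686/0.557268, so the relative speed is 0.30255c.
γ for this relative speed: γ = 1/√(1 − 0.0915365) = 1.0492.
Rocket A's interval is proper; time dilation gives Δt_B = γΔτ = 1.0492 × 9.26 s = 9.72 s.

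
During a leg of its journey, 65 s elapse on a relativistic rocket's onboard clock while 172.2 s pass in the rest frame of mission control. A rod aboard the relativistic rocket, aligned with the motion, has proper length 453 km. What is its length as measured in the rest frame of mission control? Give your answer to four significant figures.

γ = Δt/Δτ = 172.2/65 = 2.64923.
The rod contracts by the same γ: 453 km / 2.64923 = 171.0 km.

171.0 km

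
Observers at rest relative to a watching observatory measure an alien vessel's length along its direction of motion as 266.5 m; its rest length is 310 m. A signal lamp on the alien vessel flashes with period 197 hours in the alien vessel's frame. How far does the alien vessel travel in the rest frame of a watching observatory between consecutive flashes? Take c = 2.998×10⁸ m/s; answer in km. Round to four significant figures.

1.263×10^11 km

From L = L₀/γ: γ = 310/266.5 = 1.16323.
β = √(1 − 1/γ²) = 0.51084. Lab-frame period = γτ = 1.16323×197 hours = 229.16 hours. Distance = βc × γτ = 0.51084 × 2.998×10⁸ m/s × 824976 s = 1.2634×10^14 m = 1.263×10^11 km.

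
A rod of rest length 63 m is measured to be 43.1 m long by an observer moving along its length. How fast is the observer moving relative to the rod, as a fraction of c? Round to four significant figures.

0.7294c

Length contraction gives γ = L₀/L = 63/43.1 = 1.4617.
β = √(1 − 1/γ²) = √0.531959 = 0.7294.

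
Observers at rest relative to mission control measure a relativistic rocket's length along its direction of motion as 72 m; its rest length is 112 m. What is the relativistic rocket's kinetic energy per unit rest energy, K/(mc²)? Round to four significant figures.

0.5556

From L = L₀/γ: γ = 112/72 = 1.55556.
Since K = (γ−1)mc², K/(mc²) = 1.55556 − 1 = 0.5556.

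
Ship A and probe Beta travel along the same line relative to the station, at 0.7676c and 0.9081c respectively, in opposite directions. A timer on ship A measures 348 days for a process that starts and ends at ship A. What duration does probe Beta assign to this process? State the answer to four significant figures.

The velocity of ship A relative to probe Beta is (0.7676 + 0.9081)c / (1 + 0.7676×0.9081) = 0.98741c; relative speed 0.98741c.
At |u| = 0.98741c, γ = (1 − 0.974979)^(−1/2) = 6.3219.
Ship A's interval is proper; time dilation gives Δt_B = γΔτ = 6.3219 × 348 days = 2200 days.

2200 days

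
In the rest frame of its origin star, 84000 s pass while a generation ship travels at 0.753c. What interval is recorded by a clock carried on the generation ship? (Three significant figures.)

55300 s

γ = 1/√(1 − β²) = 1/√(1 − 0.567009) = 1/√0.432991 = 1/0.658021 = 1.5197.
The generation ship's clock runs slow as seen from its origin star, so Δτ = Δt/γ = 84000/1.5197 = 55300 s.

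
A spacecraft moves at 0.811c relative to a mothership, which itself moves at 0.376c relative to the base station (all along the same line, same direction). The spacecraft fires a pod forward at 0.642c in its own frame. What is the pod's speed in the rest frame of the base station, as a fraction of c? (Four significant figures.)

Compose velocities in two stages. Stage 1 (into S'): u₁ = (0.642+0.811)/(1+0.642×0.811) = 0.9555.
Stage 2 (into S): u = (0.9555+0.376)/(1+0.9555×0.376) = 0.97957, so the speed is 0.9796c.

0.9796c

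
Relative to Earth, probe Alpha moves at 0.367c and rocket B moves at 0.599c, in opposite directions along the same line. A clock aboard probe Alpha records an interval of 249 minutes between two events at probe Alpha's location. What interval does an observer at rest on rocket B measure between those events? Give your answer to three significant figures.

Speed of probe Alpha in rocket B's frame: u = (v_A + v_B)/(1 + v_A v_B/c²) = (0.367 + 0.599)/(1 + 0.367×0.599) = 0.966/1.219833 = 0.79191; |u| = 0.79191c.
At |u| = 0.79191c, γ = (1 − 0.627121)^(−1/2) = 1.6376.
The clock on probe Alpha records proper time, so rocket B measures Δt = γΔτ = 1.6376 × 249 = 408 minutes.

408 minutes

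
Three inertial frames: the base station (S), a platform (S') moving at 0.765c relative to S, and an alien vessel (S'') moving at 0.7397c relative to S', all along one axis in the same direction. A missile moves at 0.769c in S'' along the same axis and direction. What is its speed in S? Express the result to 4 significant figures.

First combine the missile and alien vessel (S''→S'): u₁ = (0.769 + 0.7397)/(1 + 0.769×0.7397) = 1.5087/1.5688293 = 0.96167.
Then combine with the platform (S'→S): u = (0.96167 + 0.765)/(1 + 0.96167×0.765) = 1.72667/1.73567755 = 0.99481.

0.9948c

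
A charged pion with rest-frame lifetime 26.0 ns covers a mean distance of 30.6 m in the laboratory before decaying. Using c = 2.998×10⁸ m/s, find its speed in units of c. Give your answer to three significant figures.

0.969c

d = βγcτ ⇒ βγ = d/(cτ) = 30.60 m / (7.7948 m) = 3.9257.
β = (βγ)/√(1+(βγ)²) = 3.9257/√16.4111 = 0.969.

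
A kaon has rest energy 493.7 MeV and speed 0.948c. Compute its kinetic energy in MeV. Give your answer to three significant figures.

β² = 0.898704, so γ = 1/√0.101296 = 3.142.
Kinetic energy: K = (γ − 1)mc² = (3.142 − 1) × 493.7 MeV = 2.142 × 493.7 = 1060 MeV.

1060 MeV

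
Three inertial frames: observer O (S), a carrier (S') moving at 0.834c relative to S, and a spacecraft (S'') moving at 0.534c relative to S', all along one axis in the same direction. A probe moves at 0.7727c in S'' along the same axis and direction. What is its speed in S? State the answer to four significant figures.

First combine the probe and spacecraft (S''→S'): u₁ = (0.7727 + 0.534)/(1 + 0.7727×0.534) = 1.3067/1.4126218 = 0.92502.
Then combine with the carrier (S'→S): u = (0.92502 + 0.834)/(1 + 0.92502×0.834) = 1.75902/1.77146668 = 0.99297.

0.9930c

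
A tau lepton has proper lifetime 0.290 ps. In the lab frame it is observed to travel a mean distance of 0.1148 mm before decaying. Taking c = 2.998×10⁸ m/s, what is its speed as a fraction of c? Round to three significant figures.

0.797c

d = βγcτ ⇒ βγ = d/(cτ) = 1.148×10^-4 m / (8.6942×10^-5 m) = 1.3204.
β = (βγ)/√(1+(βγ)²) = 1.3204/√2.74346 = 0.797.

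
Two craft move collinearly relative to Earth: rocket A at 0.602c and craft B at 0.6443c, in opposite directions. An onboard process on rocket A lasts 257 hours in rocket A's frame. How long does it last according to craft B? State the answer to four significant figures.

584.1 hours

Speed of rocket A in craft B's frame: u = (v_A + v_B)/(1 + v_A v_B/c²) = (0.602 + 0.6443)/(1 + 0.602×0.6443) = 1.2463/1.3878686 = 0.898; |u| = 0.898c.
At |u| = 0.898c, γ = (1 − 0.806404)^(−1/2) = 2.2728.
The clock on rocket A records proper time, so craft B measures Δt = γΔτ = 2.2728 × 257 = 584.1 hours.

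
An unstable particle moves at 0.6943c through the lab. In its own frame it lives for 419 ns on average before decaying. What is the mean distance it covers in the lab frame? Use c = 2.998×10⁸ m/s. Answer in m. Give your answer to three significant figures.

β² = 0.48205249, so γ = 1/√0.51794751 = 1.3895.
Lab-frame lifetime: Δt = γτ = 1.3895 × 419 ns = 582.2 ns.
Distance: d = vΔt = 0.6943 × 2.998×10⁸ m/s × 5.8220×10^-7 s = 121 m.

121 m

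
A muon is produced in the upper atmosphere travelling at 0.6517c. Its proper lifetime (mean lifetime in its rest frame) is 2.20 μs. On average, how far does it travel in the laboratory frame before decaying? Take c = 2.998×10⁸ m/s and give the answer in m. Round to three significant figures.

γ = 1/√(1 − β²) = 1/√(1 − 0.42471289) = 1/√0.57528711 = 1/0.758477 = 1.3184.
Lab-frame lifetime: Δt = γτ = 1.3184 × 2.20 μs = 2.9005 μs.
Distance: d = vΔt = 0.6517 × 2.998×10⁸ m/s × 2.9005×10^-6 s = 567 m.

567 m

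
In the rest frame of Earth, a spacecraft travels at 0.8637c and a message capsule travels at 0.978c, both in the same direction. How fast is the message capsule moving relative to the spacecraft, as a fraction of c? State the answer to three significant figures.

Transform to the spacecraft's frame: u' = (u − v)/(1 − uv/c²).
u' = (0.978 − 0.8637)/(1 − 0.978×0.8637) = 0.1143/0.1553014 = 0.73599.
Speed in the spacecraft's frame: 0.736c (in the same direction).

0.736c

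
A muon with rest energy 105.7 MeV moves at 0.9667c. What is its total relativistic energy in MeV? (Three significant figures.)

413 MeV

γ = 1/√(1 − β²) = 1/√(1 − 0.93450889) = 1/√0.06549111 = 1/0.255912 = 3.9076.
Total energy: E = γmc² = 3.9076 × 105.7 MeV = 413 MeV.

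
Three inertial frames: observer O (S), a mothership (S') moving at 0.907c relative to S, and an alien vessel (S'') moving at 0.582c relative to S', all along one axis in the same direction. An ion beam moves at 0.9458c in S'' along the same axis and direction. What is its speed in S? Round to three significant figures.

0.999c

First combine the ion beam and alien vessel (S''→S'): u₁ = (0.9458 + 0.582)/(1 + 0.9458×0.582) = 1.5278/1.5504556 = 0.98539.
Then combine with the mothership (S'→S): u = (0.98539 + 0.907)/(1 + 0.98539×0.907) = 1.89239/1.89374873 = 0.99928.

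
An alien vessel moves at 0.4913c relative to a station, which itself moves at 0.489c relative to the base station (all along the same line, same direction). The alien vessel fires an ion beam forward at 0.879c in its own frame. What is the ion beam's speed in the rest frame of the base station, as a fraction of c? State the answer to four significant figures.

0.9850c

Compose velocities in two stages. Stage 1 (into S'): u₁ = (0.879+0.4913)/(1+0.879×0.4913) = 0.95701.
Stage 2 (into S): u = (0.95701+0.489)/(1+0.95701×0.489) = 0.98504, so the speed is 0.9850c.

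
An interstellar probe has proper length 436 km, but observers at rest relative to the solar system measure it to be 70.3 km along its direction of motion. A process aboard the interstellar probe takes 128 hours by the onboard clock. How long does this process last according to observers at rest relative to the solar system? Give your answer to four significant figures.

Length contraction gives γ = L₀/L = 436/70.3 = 6.20199.
The same γ dilates the second interval: 6.20199 × 128 hours = 793.9 hours.

793.9 hours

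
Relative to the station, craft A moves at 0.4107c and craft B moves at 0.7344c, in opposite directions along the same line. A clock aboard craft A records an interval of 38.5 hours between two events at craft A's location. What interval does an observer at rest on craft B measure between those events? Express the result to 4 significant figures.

80.98 hours

Speed of craft A in craft B's frame: u = (v_A + v_B)/(1 + v_A v_B/c²) = (0.4107 + 0.7344)/(1 + 0.4107×0.7344) = 1.1451/1.30161808 = 0.87975; |u| = 0.87975c.
γ for this relative speed: γ = 1/√(1 − 0.77396) = 2.1033.
Craft A's interval is proper; time dilation gives Δt_B = γΔτ = 2.1033 × 38.5 hours = 80.98 hours.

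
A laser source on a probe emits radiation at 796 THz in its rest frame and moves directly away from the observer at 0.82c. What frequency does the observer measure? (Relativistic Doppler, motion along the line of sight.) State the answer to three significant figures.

Relativistic Doppler (source moving away): f_obs = f_src · √((1−β)/(1+β)).
With β = 0.82: factor = √(0.18/1.82) = 0.31449.
f_obs = 796 × 0.31449 = 250 THz.

250 THz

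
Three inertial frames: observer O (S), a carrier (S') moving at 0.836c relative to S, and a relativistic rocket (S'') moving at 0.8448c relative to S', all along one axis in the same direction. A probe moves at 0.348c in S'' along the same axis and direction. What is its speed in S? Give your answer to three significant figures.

Apply u = (u'+v)/(1+u'v) twice. Probe in the carrier frame: (0.348+0.8448)/(1+0.348·0.8448) = 1.1928/1.2939904 = 0.9218c.
That velocity, transformed to the rest frame of observer O: (0.9218+0.836)/(1+0.9218·0.836) = 1.7578/1.7706248 = 0.99276c.

0.993c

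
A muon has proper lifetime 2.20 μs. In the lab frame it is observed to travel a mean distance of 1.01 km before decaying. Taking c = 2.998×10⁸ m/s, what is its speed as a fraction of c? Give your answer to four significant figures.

d = βγcτ ⇒ βγ = d/(cτ) = 1010 m / (659.56 m) = 1.5313.
β = (βγ)/√(1+(βγ)²) = 1.5313/√3.34488 = 0.8373.

0.8373c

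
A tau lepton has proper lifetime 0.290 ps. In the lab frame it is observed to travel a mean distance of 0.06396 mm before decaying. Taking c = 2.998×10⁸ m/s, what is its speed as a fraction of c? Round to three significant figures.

Lab distance = (lab lifetime)·v = γτ·βc, so βγ = d/(cτ) = 6.396×10^-5/(2.998×10⁸ × 2.900×10^-13) = 0.73566.
With βγ = 0.73566: γ² = 1 + (βγ)² = 1.541196, and β = (βγ)/γ = 0.73566/1.24145 = 0.593.

0.593c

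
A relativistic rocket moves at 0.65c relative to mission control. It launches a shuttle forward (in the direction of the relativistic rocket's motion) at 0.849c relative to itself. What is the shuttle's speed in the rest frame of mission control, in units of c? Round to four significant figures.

0.9659c

In units of c, u = (u' + v)/(1 + u'v) with u' = 0.849 and v = 0.65.
Numerator: 0.849 + 0.65 = 1.499. Denominator: 1 + (0.849)(0.65) = 1.55185.
u = 1.499/1.55185 = 0.96594, so the speed is 0.9659c.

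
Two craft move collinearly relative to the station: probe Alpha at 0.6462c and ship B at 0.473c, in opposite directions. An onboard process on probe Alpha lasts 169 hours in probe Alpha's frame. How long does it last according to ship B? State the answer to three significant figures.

Speed of probe Alpha in ship B's frame: u = (v_A + v_B)/(1 + v_A v_B/c²) = (0.6462 + 0.473)/(1 + 0.6462×0.473) = 1.1192/1.3056526 = 0.8572; |u| = 0.8572c.
At |u| = 0.8572c, γ = (1 − 0.734792)^(−1/2) = 1.9418.
Probe Alpha's interval is proper; time dilation gives Δt_B = γΔτ = 1.9418 × 169 hours = 328 hours.

328 hours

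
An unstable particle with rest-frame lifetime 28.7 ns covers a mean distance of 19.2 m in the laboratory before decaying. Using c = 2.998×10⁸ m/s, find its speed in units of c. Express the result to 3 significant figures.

Let x = d/(cτ) = 19.20 m / (2.998×10⁸ m/s × 2.870×10^-8 s) = 2.2315. Since d = βγcτ, x = βγ = β/√(1−β²).
Solving: β² = x²/(1+x²) = 4.97959/5.97959 = 0.832764, so β = 0.913.

0.913c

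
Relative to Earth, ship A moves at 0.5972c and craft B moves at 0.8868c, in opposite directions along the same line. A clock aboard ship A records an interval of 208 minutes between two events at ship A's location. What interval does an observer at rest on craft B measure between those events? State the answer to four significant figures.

858.3 minutes

The velocity of ship A relative to craft B is (0.5972 + 0.8868)c / (1 + 0.5972×0.8868) = 0.97019c; relative speed 0.97019c.
At |u| = 0.97019c, γ = (1 − 0.941269)^(−1/2) = 4.1264.
Ship A's interval is proper; time dilation gives Δt_B = γΔτ = 4.1264 × 208 minutes = 858.3 minutes.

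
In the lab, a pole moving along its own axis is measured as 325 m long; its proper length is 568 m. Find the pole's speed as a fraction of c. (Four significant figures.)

Length contraction gives γ = L₀/L = 568/325 = 1.7477.
β = √(1 − 1/γ²) = √0.672609 = 0.8201.

0.8201c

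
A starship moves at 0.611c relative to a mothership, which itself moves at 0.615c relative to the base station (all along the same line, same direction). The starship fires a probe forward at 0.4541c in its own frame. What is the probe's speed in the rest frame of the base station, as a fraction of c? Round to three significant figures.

Apply u = (u'+v)/(1+u'v) twice. Probe in the mothership frame: (0.4541+0.611)/(1+0.4541·0.611) = 1.0651/1.2774551 = 0.83377c.
That velocity, transformed to the rest frame of the base station: (0.83377+0.615)/(1+0.83377·0.615) = 1.44877/1.51276855 = 0.95769c.

0.958c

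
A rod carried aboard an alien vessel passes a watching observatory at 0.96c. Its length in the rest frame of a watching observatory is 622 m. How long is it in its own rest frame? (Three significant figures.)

γ = 1/√(1 − β²) = 1/√(1 − 0.9216) = 1/√0.0784 = 1/0.28 = 3.5714.
Proper length: L₀ = γ·L = 3.5714 × 622 = 2220 m.

2220 m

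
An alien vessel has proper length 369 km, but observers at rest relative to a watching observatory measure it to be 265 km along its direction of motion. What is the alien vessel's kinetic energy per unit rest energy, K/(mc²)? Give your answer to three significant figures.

0.392

From L = L₀/γ: γ = 369/265 = 1.39245.
Since K = (γ−1)mc², K/(mc²) = 1.39245 − 1 = 0.392.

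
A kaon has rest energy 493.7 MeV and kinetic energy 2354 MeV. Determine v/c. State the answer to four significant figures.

0.9849

γ = 1 + K/(mc²) = 1 + 2354/493.7 = 5.7681.
β = √(1 − 1/γ²) = √(1 − 0.0300562) = √0.9699438 = 0.9849.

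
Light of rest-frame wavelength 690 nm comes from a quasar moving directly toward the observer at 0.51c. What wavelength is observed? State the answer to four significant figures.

Relativistic Doppler for wavelength: λ_obs = λ_src · √((1−β)/(1+β)).
With β = 0.51: factor = √(0.49/1.51) = 0.56965.
λ_obs = 690 × 0.56965 = 393.1 nm.

393.1 nm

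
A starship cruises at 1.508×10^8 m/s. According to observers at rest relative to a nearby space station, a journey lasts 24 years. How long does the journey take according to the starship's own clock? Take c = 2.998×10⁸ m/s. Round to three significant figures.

β = v/c = (1.508×10^8 m/s)/(2.998×10⁸ m/s) = 0.503002.
γ = 1/√(1 − β²) = 1/√(1 − 0.253011) = 1/√0.746989 = 1/0.864285 = 1.157.
The starship's clock runs slow as seen from a nearby space station, so Δτ = Δt/γ = 24/1.157 = 20.7 years.

20.7 years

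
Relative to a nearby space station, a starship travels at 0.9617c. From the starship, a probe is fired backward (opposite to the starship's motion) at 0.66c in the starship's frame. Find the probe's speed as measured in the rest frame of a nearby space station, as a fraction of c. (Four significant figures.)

In units of c, u = (u' + v)/(1 + u'v) with u' = −0.66 and v = 0.9617.
Numerator: −0.66 + 0.9617 = 0.3017. Denominator: 1 + (−0.66)(0.9617) = 0.365278.
u = 0.3017/0.365278 = 0.82595, so the speed is 0.8259c.

0.8259c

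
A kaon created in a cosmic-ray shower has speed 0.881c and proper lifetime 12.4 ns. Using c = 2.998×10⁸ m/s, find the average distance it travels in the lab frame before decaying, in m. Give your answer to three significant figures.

6.92 m

γ = 1/√(1 − β²) = 1/√(1 − 0.776161) = 1/√0.223839 = 1/0.473116 = 2.1136.
Lab-frame lifetime: Δt = γτ = 2.1136 × 12.4 ns = 26.209 ns.
Distance: d = vΔt = 0.881 × 2.998×10⁸ m/s × 2.6209×10^-8 s = 6.92 m.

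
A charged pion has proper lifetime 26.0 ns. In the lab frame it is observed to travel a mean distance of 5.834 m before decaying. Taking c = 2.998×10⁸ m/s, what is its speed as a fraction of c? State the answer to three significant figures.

d = βγcτ ⇒ βγ = d/(cτ) = 5.834 m / (7.7948 m) = 0.74845.
β = (βγ)/√(1+(βγ)²) = 0.74845/√1.560177 = 0.599.

0.599c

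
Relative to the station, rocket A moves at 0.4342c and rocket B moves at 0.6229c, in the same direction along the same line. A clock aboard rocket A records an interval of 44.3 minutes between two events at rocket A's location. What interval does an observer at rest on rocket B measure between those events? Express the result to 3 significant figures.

45.9 minutes

The velocity of rocket A relative to rocket B is (0.4342 − 0.6229)c / (1 − 0.4342×0.6229) = −0.25866c; relative speed 0.25866c.
γ for this relative speed: γ = 1/√(1 − 0.066905) = 1.0352.
Rocket A's interval is proper; time dilation gives Δt_B = γΔτ = 1.0352 × 44.3 minutes = 45.9 minutes.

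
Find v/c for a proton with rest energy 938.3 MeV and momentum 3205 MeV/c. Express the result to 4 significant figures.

pc/(mc²) = 3205/938.3 = 3.4158 = βγ = β/√(1−β²).
So β² = x²/(1 + x²) with x = 3.4158: x² = 11.6677, β² = 11.6677/12.6677 = 0.921059, β = 0.9597.

0.9597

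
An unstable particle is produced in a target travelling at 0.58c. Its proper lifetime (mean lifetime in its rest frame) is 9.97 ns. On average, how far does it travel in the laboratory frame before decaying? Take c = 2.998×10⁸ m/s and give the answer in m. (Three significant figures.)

2.13 m

γ = 1/√(1 − β²) = 1/√(1 − 0.3364) = 1/√0.6636 = 1/0.814616 = 1.2276.
Lab-frame lifetime: Δt = γτ = 1.2276 × 9.97 ns = 12.239 ns.
Distance: d = vΔt = 0.58 × 2.998×10⁸ m/s × 1.2239×10^-8 s = 2.13 m.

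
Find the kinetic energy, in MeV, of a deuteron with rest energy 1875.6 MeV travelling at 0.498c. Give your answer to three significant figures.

287 MeV

With β = 0.498, γ = 1/√(1 − 0.498²) = 1/√0.751996 = 1.15317.
Kinetic energy: K = (γ − 1)mc² = (1.15317 − 1) × 1875.6 MeV = 0.15317 × 1875.6 = 287 MeV.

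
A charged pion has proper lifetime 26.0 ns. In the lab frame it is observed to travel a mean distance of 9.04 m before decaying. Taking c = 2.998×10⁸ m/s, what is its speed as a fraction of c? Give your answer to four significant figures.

0.7573c

Lab distance = (lab lifetime)·v = γτ·βc, so βγ = d/(cτ) = 9.040/(2.998×10⁸ × 2.600×10^-8) = 1.1597.
With βγ = 1.1597: γ² = 1 + (βγ)² = 2.3449, and β = (βγ)/γ = 1.1597/1.53131 = 0.7573.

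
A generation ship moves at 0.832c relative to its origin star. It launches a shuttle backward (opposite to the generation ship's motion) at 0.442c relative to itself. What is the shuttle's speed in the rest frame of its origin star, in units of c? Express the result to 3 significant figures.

In units of c, u = (u' + v)/(1 + u'v) with u' = −0.442 and v = 0.832.
Numerator: −0.442 + 0.832 = 0.39. Denominator: 1 + (−0.442)(0.832) = 0.632256.
u = 0.39/0.632256 = 0.61684, so the speed is 0.617c.

0.617c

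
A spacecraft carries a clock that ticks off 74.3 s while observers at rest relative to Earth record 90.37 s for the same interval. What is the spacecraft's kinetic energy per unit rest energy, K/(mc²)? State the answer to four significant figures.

0.2163

γ = Δt/Δτ = 90.37/74.3 = 1.21629.
Since K = (γ−1)mc², K/(mc²) = 1.21629 − 1 = 0.2163.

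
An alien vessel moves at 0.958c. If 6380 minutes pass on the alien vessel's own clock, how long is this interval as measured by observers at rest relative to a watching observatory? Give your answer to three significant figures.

22200 minutes

With β = 0.958, γ = 1/√(1 − 0.958²) = 1/√0.082236 = 3.4871.
The onboard clock measures proper time, so the interval in the rest frame of a watching observatory is dilated: Δt = γ·Δτ = 3.4871 × 6380 minutes = 22200 minutes.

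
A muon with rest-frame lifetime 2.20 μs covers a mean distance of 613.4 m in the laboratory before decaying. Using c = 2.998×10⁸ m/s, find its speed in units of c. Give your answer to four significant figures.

0.6810c

Lab distance = (lab lifetime)·v = γτ·βc, so βγ = d/(cτ) = 613.4/(2.998×10⁸ × 2.200×10^-6) = 0.93001.
With βγ = 0.93001: γ² = 1 + (βγ)² = 1.864919, and β = (βγ)/γ = 0.93001/1.36562 = 0.6810.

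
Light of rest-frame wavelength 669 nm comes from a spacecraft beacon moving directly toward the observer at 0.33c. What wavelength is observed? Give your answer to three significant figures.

Relativistic Doppler for wavelength: λ_obs = λ_src · √((1−β)/(1+β)).
With β = 0.33: factor = √(0.67/1.33) = 0.70976.
λ_obs = 669 × 0.70976 = 475 nm.

475 nm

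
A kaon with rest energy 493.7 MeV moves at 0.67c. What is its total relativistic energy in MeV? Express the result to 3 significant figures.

665 MeV

γ = 1/√(1 − β²) = 1/√(1 − 0.4489) = 1/√0.5511 = 1/0.742361 = 1.3471.
Total energy: E = γmc² = 1.3471 × 493.7 MeV = 665 MeV.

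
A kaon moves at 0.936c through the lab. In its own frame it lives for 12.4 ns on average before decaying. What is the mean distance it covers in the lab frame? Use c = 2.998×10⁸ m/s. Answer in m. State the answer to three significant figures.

With β = 0.936, γ = 1/√(1 − 0.936²) = 1/√0.123904 = 2.8409.
Lab-frame lifetime: Δt = γτ = 2.8409 × 12.4 ns = 35.227 ns.
Distance: d = vΔt = 0.936 × 2.998×10⁸ m/s × 3.5227×10^-8 s = 9.89 m.

9.89 m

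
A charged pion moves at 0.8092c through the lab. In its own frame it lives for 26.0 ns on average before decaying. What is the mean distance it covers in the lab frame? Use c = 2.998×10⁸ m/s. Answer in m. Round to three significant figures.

10.7 m

Lorentz factor: γ = (1 − 0.65480464)^(−1/2) = 1.702.
Lab-frame lifetime: Δt = γτ = 1.702 × 26.0 ns = 44.252 ns.
Distance: d = vΔt = 0.8092 × 2.998×10⁸ m/s × 4.4252×10^-8 s = 10.7 m.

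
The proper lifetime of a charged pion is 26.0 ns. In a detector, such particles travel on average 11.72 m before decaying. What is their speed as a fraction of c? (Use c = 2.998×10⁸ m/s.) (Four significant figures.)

0.8327c

d = βγcτ ⇒ βγ = d/(cτ) = 11.72 m / (7.7948 m) = 1.5036.
β = (βγ)/√(1+(βγ)²) = 1.5036/√3.26081 = 0.8327.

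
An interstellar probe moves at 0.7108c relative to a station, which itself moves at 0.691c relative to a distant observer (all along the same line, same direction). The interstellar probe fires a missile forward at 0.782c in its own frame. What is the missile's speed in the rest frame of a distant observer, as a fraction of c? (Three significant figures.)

0.992c

Apply u = (u'+v)/(1+u'v) twice. Missile in the station frame: (0.782+0.7108)/(1+0.782·0.7108) = 1.4928/1.5558456 = 0.95948c.
That velocity, transformed to the rest frame of a distant observer: (0.95948+0.691)/(1+0.95948·0.691) = 1.65048/1.66300068 = 0.99247c.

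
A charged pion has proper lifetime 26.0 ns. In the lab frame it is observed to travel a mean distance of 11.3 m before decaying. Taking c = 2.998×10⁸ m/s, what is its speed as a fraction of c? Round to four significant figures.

0.8232c

d = βγcτ ⇒ βγ = d/(cτ) = 11.30 m / (7.7948 m) = 1.4497.
β = (βγ)/√(1+(βγ)²) = 1.4497/√3.10163 = 0.8232.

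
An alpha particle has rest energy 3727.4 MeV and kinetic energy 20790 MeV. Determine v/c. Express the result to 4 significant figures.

K = (γ−1)mc², so γ = 1 + 20790/3727.4 = 6.5776.
Then v/c = √(1 − γ⁻²) = √(1 − 0.0231135) = √0.9768865 = 0.9884.

0.9884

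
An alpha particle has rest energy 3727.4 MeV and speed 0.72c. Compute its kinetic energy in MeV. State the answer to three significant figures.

1640 MeV

With β = 0.72, γ = 1/√(1 − 0.72²) = 1/√0.4816 = 1.44098.
Kinetic energy: K = (γ − 1)mc² = (1.44098 − 1) × 3727.4 MeV = 0.44098 × 3727.4 = 1640 MeV.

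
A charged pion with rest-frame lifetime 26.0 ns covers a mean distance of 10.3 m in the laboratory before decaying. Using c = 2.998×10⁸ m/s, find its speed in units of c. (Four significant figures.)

d = βγcτ ⇒ βγ = d/(cτ) = 10.30 m / (7.7948 m) = 1.3214.
β = (βγ)/√(1+(βγ)²) = 1.3214/√2.7461 = 0.7974.

0.7974c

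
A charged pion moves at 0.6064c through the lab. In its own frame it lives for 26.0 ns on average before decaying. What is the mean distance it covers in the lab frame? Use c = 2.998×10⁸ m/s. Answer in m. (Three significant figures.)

5.94 m

γ = 1/√(1 − β²) = 1/√(1 − 0.36772096) = 1/√0.63227904 = 1/0.79516 = 1.2576.
Lab-frame lifetime: Δt = γτ = 1.2576 × 26.0 ns = 32.698 ns.
Distance: d = vΔt = 0.6064 × 2.998×10⁸ m/s × 3.2698×10^-8 s = 5.94 m.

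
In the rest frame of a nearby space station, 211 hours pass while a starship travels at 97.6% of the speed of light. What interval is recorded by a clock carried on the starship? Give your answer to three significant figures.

β² = 0.952576, so γ = 1/√0.047424 = 4.592.
The moving clock records proper time: Δτ = Δt/γ = 211/4.592 = 45.9 hours.

45.9 hours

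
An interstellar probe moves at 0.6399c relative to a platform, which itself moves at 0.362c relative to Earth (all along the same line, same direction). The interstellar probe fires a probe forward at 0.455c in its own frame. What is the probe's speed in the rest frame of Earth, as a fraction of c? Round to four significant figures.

0.9258c

Apply u = (u'+v)/(1+u'v) twice. Probe in the platform frame: (0.455+0.6399)/(1+0.455·0.6399) = 1.0949/1.2911545 = 0.848c.
That velocity, transformed to the rest frame of Earth: (0.848+0.362)/(1+0.848·0.362) = 1.21/1.306976 = 0.9258c.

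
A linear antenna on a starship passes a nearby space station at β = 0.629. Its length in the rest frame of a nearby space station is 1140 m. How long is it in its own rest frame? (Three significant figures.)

1470 m

γ = 1/√(1 − β²) = 1/√(1 − 0.395641) = 1/√0.604359 = 1/0.777405 = 1.2863.
Proper length: L₀ = γ·L = 1.2863 × 1140 = 1470 m.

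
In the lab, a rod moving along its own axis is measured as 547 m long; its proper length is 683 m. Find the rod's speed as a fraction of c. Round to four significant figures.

0.5988c

Length contraction gives γ = L₀/L = 683/547 = 1.2486.
β = √(1 − 1/γ²) = √0.358564 = 0.5988.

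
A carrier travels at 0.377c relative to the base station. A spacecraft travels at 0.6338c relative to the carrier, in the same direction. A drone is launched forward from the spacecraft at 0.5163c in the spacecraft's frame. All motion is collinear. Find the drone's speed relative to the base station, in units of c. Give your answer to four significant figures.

0.9373c

First combine the drone and spacecraft (S''→S'): u₁ = (0.5163 + 0.6338)/(1 + 0.5163×0.6338) = 1.1501/1.32723094 = 0.86654.
Then combine with the carrier (S'→S): u = (0.86654 + 0.377)/(1 + 0.86654×0.377) = 1.24354/1.32668558 = 0.93733.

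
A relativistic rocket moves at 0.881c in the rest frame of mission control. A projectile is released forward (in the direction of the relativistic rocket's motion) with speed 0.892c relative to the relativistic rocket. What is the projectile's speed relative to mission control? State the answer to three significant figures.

Relativistic velocity addition: u = (u' + v)/(1 + u'v/c²), with u' = 0.892c and v = 0.881c.
Numerator: 0.892 + 0.881 = 1.773. Denominator: 1 + (0.892)(0.881) = 1.785852.
u = 1.773/1.785852 = 0.9928, so the speed is 0.993c.

0.993c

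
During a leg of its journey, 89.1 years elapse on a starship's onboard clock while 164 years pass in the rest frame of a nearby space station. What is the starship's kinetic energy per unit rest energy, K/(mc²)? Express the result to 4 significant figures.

From Δt = γΔτ: γ = 164/89.1 = 1.84063.
Since K = (γ−1)mc², K/(mc²) = 1.84063 − 1 = 0.8406.

0.8406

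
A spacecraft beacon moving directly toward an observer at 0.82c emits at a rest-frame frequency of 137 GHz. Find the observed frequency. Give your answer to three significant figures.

Relativistic Doppler (source moving toward): f_obs = f_src · √((1+β)/(1−β)).
With β = 0.82: factor = √(1.82/0.18) = 3.1798.
f_obs = 137 × 3.1798 = 436 GHz.

436 GHz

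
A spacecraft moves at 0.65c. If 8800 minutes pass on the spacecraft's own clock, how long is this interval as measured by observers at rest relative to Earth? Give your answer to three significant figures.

With β = 0.65, γ = 1/√(1 − 0.65²) = 1/√0.5775 = 1.3159.
The onboard clock measures proper time, so the interval in the rest frame of Earth is dilated: Δt = γ·Δτ = 1.3159 × 8800 minutes = 11600 minutes.

11600 minutes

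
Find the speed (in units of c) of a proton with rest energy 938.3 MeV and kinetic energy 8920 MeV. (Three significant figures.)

γ = 1 + K/(mc²) = 1 + 8920/938.3 = 10.507.
β = √(1 − 1/γ²) = √(1 − 0.00905821) = √0.99094179 = 0.995.

0.995c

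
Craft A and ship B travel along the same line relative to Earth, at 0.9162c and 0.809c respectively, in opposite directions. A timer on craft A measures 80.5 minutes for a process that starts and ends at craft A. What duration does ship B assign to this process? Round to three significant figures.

595 minutes

The velocity of craft A relative to ship B is (0.9162 + 0.809)c / (1 + 0.9162×0.809) = 0.99081c; relative speed 0.99081c.
At |u| = 0.99081c, γ = (1 − 0.981704)^(−1/2) = 7.393.
The clock on craft A records proper time, so ship B measures Δt = γΔτ = 7.393 × 80.5 = 595 minutes.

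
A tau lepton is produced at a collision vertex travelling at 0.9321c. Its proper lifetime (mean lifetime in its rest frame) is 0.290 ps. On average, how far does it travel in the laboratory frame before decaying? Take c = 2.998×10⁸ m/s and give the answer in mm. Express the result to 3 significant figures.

0.224 mm

γ = 1/√(1 − β²) = 1/√(1 − 0.86881041) = 1/√0.13118959 = 1/0.362201 = 2.7609.
Lab-frame lifetime: Δt = γτ = 2.7609 × 0.290 ps = 0.80066 ps.
Distance: d = vΔt = 0.9321 × 2.998×10⁸ m/s × 8.0066×10^-13 s = 2.24×10^-4 m = 0.224 mm.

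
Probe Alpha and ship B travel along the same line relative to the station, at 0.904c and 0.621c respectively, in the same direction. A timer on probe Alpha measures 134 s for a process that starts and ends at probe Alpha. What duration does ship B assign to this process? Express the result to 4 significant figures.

175.4 s

Speed of probe Alpha in ship B's frame: u = (v_A − v_B)/(1 − v_A v_B/c²) = (0.904 − 0.621)/(1 − 0.904×0.621) = 0.283/0.438616 = 0.64521; |u| = 0.64521c.
At |u| = 0.64521c, γ = (1 − 0.416296)^(−1/2) = 1.3089.
The clock on probe Alpha records proper time, so ship B measures Δt = γΔτ = 1.3089 × 134 = 175.4 s.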